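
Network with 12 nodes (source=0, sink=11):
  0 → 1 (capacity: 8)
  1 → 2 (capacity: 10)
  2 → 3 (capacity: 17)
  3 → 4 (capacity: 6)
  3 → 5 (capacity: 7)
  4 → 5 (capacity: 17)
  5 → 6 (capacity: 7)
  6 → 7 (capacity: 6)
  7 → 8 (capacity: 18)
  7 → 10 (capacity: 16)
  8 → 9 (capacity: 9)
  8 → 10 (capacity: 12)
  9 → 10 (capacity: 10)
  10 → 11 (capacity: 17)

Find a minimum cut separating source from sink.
Min cut value = 6, edges: (6,7)

Min cut value: 6
Partition: S = [0, 1, 2, 3, 4, 5, 6], T = [7, 8, 9, 10, 11]
Cut edges: (6,7)

By max-flow min-cut theorem, max flow = min cut = 6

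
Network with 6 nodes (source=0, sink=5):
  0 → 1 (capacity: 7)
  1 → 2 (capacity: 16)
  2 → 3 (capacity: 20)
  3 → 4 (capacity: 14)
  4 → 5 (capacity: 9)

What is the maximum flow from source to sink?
Maximum flow = 7

Max flow: 7

Flow assignment:
  0 → 1: 7/7
  1 → 2: 7/16
  2 → 3: 7/20
  3 → 4: 7/14
  4 → 5: 7/9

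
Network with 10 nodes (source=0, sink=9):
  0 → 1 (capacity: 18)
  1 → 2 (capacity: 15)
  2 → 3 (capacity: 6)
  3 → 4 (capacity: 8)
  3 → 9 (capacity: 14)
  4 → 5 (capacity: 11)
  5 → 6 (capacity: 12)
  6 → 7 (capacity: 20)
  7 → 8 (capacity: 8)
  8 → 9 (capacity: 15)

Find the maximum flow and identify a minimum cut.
Max flow = 6, Min cut edges: (2,3)

Maximum flow: 6
Minimum cut: (2,3)
Partition: S = [0, 1, 2], T = [3, 4, 5, 6, 7, 8, 9]

Max-flow min-cut theorem verified: both equal 6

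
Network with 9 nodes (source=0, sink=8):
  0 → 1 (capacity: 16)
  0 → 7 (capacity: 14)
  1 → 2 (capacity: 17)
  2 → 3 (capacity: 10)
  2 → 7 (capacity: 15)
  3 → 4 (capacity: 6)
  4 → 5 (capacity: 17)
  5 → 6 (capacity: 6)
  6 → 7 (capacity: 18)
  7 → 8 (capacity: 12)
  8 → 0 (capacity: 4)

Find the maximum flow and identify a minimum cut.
Max flow = 12, Min cut edges: (7,8)

Maximum flow: 12
Minimum cut: (7,8)
Partition: S = [0, 1, 2, 3, 4, 5, 6, 7], T = [8]

Max-flow min-cut theorem verified: both equal 12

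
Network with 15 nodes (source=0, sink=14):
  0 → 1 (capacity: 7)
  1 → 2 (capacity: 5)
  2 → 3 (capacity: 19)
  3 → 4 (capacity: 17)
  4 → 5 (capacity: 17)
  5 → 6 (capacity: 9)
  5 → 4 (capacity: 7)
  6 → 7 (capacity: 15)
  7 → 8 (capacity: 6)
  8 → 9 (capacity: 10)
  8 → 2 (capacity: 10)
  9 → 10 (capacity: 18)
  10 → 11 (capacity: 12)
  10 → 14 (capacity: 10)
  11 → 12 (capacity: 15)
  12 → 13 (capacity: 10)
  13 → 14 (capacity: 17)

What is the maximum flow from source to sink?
Maximum flow = 5

Max flow: 5

Flow assignment:
  0 → 1: 5/7
  1 → 2: 5/5
  2 → 3: 5/19
  3 → 4: 5/17
  4 → 5: 5/17
  5 → 6: 5/9
  6 → 7: 5/15
  7 → 8: 5/6
  8 → 9: 5/10
  9 → 10: 5/18
  10 → 14: 5/10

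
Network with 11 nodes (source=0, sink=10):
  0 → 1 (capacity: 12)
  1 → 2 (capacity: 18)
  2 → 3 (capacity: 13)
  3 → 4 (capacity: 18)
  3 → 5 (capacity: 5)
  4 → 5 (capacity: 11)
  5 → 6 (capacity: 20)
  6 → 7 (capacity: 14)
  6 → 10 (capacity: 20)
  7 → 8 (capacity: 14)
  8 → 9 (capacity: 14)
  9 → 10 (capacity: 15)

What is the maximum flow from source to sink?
Maximum flow = 12

Max flow: 12

Flow assignment:
  0 → 1: 12/12
  1 → 2: 12/18
  2 → 3: 12/13
  3 → 4: 7/18
  3 → 5: 5/5
  4 → 5: 7/11
  5 → 6: 12/20
  6 → 10: 12/20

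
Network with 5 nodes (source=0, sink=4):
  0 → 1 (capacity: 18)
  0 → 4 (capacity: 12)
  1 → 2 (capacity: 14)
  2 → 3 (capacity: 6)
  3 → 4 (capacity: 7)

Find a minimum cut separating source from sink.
Min cut value = 18, edges: (0,4), (2,3)

Min cut value: 18
Partition: S = [0, 1, 2], T = [3, 4]
Cut edges: (0,4), (2,3)

By max-flow min-cut theorem, max flow = min cut = 18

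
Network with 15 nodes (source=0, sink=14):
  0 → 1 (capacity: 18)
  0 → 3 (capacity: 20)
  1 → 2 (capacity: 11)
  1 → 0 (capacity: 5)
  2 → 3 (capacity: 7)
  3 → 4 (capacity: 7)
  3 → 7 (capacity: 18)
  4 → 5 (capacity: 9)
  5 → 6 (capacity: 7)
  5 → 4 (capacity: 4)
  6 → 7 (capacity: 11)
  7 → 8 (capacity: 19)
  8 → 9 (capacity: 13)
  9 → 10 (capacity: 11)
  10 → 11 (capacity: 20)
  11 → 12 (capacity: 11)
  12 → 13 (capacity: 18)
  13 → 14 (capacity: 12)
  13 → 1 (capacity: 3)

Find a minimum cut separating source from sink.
Min cut value = 11, edges: (11,12)

Min cut value: 11
Partition: S = [0, 1, 2, 3, 4, 5, 6, 7, 8, 9, 10, 11], T = [12, 13, 14]
Cut edges: (11,12)

By max-flow min-cut theorem, max flow = min cut = 11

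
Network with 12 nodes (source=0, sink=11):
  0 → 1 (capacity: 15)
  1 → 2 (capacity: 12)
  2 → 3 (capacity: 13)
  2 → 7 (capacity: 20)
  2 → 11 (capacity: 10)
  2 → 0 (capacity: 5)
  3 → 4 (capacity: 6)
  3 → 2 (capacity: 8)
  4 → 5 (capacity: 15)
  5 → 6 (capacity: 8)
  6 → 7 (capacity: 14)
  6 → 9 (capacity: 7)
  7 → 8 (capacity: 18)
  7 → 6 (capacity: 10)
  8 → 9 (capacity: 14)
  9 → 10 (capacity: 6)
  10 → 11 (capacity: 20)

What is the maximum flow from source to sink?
Maximum flow = 12

Max flow: 12

Flow assignment:
  0 → 1: 12/15
  1 → 2: 12/12
  2 → 7: 2/20
  2 → 11: 10/10
  6 → 9: 2/7
  7 → 6: 2/10
  9 → 10: 2/6
  10 → 11: 2/20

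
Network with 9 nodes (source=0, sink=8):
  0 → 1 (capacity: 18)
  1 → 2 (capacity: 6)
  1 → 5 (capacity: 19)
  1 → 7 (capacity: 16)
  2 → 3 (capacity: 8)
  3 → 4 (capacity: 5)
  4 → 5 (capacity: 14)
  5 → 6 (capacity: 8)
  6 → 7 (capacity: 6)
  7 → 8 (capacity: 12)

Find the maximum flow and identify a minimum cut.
Max flow = 12, Min cut edges: (7,8)

Maximum flow: 12
Minimum cut: (7,8)
Partition: S = [0, 1, 2, 3, 4, 5, 6, 7], T = [8]

Max-flow min-cut theorem verified: both equal 12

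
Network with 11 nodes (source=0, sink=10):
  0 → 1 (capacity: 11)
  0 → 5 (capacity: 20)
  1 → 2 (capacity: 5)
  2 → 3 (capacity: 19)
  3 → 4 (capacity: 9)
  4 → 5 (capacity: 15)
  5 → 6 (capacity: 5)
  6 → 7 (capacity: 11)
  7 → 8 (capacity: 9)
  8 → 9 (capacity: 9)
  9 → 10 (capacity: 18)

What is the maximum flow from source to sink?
Maximum flow = 5

Max flow: 5

Flow assignment:
  0 → 1: 5/11
  1 → 2: 5/5
  2 → 3: 5/19
  3 → 4: 5/9
  4 → 5: 5/15
  5 → 6: 5/5
  6 → 7: 5/11
  7 → 8: 5/9
  8 → 9: 5/9
  9 → 10: 5/18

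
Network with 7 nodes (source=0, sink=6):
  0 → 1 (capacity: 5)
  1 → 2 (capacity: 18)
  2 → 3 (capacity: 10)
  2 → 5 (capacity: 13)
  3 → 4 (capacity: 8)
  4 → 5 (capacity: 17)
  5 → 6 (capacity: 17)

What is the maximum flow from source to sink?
Maximum flow = 5

Max flow: 5

Flow assignment:
  0 → 1: 5/5
  1 → 2: 5/18
  2 → 5: 5/13
  5 → 6: 5/17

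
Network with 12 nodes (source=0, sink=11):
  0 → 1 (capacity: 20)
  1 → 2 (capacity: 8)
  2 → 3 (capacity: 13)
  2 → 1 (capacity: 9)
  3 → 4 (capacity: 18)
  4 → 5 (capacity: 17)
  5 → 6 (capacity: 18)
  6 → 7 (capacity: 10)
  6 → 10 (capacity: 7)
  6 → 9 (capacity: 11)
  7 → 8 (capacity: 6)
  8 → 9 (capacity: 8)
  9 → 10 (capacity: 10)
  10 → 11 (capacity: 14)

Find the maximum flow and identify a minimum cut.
Max flow = 8, Min cut edges: (1,2)

Maximum flow: 8
Minimum cut: (1,2)
Partition: S = [0, 1], T = [2, 3, 4, 5, 6, 7, 8, 9, 10, 11]

Max-flow min-cut theorem verified: both equal 8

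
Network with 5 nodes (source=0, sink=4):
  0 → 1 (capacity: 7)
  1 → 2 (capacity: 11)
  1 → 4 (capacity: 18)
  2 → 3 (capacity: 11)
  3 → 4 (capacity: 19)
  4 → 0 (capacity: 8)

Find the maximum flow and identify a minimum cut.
Max flow = 7, Min cut edges: (0,1)

Maximum flow: 7
Minimum cut: (0,1)
Partition: S = [0], T = [1, 2, 3, 4]

Max-flow min-cut theorem verified: both equal 7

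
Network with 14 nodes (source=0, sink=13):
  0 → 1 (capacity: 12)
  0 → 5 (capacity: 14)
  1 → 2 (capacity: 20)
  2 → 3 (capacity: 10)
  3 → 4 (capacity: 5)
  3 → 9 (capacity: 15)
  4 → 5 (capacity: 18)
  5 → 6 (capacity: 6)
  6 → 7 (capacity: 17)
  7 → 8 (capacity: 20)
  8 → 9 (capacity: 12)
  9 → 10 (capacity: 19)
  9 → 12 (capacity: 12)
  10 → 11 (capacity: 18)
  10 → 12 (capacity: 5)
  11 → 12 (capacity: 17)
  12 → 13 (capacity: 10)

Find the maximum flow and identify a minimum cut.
Max flow = 10, Min cut edges: (12,13)

Maximum flow: 10
Minimum cut: (12,13)
Partition: S = [0, 1, 2, 3, 4, 5, 6, 7, 8, 9, 10, 11, 12], T = [13]

Max-flow min-cut theorem verified: both equal 10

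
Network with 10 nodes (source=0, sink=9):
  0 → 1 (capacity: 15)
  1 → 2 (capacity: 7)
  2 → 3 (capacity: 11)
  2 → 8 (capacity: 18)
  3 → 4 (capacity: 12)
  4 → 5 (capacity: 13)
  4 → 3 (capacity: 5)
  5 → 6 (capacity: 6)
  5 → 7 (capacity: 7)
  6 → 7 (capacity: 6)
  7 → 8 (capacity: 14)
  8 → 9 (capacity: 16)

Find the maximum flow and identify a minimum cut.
Max flow = 7, Min cut edges: (1,2)

Maximum flow: 7
Minimum cut: (1,2)
Partition: S = [0, 1], T = [2, 3, 4, 5, 6, 7, 8, 9]

Max-flow min-cut theorem verified: both equal 7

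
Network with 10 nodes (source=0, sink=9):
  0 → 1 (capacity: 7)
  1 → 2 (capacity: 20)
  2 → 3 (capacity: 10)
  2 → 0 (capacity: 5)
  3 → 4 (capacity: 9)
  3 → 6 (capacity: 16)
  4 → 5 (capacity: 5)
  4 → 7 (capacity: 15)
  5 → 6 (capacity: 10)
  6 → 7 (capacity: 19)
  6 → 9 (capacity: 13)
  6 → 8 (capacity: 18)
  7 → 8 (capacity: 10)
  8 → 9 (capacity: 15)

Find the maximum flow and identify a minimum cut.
Max flow = 7, Min cut edges: (0,1)

Maximum flow: 7
Minimum cut: (0,1)
Partition: S = [0], T = [1, 2, 3, 4, 5, 6, 7, 8, 9]

Max-flow min-cut theorem verified: both equal 7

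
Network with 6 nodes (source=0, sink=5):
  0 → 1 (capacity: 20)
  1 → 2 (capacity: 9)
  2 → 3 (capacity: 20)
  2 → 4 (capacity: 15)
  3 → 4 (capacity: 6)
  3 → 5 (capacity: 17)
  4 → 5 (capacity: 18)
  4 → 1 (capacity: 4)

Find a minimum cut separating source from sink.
Min cut value = 9, edges: (1,2)

Min cut value: 9
Partition: S = [0, 1], T = [2, 3, 4, 5]
Cut edges: (1,2)

By max-flow min-cut theorem, max flow = min cut = 9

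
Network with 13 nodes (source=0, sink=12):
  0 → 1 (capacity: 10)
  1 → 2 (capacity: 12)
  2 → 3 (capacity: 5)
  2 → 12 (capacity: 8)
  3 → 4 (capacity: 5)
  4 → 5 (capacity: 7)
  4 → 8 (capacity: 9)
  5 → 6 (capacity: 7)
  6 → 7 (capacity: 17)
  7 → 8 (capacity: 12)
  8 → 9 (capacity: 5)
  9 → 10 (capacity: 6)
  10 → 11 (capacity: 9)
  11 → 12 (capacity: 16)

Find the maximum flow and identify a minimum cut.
Max flow = 10, Min cut edges: (0,1)

Maximum flow: 10
Minimum cut: (0,1)
Partition: S = [0], T = [1, 2, 3, 4, 5, 6, 7, 8, 9, 10, 11, 12]

Max-flow min-cut theorem verified: both equal 10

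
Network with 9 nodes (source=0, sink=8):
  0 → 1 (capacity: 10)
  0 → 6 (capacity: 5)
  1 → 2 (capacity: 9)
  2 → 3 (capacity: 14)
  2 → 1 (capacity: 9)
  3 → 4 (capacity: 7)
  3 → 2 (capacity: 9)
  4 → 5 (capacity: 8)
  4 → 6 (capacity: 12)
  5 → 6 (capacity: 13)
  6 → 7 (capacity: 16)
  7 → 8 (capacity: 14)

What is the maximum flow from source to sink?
Maximum flow = 12

Max flow: 12

Flow assignment:
  0 → 1: 7/10
  0 → 6: 5/5
  1 → 2: 7/9
  2 → 3: 7/14
  3 → 4: 7/7
  4 → 6: 7/12
  6 → 7: 12/16
  7 → 8: 12/14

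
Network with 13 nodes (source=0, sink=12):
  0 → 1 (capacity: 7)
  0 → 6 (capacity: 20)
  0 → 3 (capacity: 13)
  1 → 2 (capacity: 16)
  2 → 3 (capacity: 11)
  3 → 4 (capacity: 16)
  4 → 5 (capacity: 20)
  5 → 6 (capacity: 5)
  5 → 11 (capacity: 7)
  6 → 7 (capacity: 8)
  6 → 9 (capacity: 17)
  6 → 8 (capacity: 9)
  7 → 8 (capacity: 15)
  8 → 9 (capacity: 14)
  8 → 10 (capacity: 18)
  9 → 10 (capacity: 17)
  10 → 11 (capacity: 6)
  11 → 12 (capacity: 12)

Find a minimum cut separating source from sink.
Min cut value = 12, edges: (11,12)

Min cut value: 12
Partition: S = [0, 1, 2, 3, 4, 5, 6, 7, 8, 9, 10, 11], T = [12]
Cut edges: (11,12)

By max-flow min-cut theorem, max flow = min cut = 12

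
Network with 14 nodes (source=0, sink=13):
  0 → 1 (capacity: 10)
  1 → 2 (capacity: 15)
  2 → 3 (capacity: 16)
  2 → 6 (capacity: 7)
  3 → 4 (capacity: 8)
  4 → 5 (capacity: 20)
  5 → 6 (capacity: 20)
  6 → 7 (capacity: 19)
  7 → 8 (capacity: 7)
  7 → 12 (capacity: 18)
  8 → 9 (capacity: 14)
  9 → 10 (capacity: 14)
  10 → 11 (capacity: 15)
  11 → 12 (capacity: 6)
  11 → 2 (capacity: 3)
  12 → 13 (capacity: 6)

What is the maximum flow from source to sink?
Maximum flow = 6

Max flow: 6

Flow assignment:
  0 → 1: 6/10
  1 → 2: 6/15
  2 → 3: 3/16
  2 → 6: 3/7
  3 → 4: 3/8
  4 → 5: 3/20
  5 → 6: 3/20
  6 → 7: 6/19
  7 → 12: 6/18
  12 → 13: 6/6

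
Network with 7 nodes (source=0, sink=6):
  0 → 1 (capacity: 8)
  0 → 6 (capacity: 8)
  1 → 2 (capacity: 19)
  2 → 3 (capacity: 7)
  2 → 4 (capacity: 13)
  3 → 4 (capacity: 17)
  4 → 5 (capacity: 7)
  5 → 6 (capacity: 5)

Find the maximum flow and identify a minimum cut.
Max flow = 13, Min cut edges: (0,6), (5,6)

Maximum flow: 13
Minimum cut: (0,6), (5,6)
Partition: S = [0, 1, 2, 3, 4, 5], T = [6]

Max-flow min-cut theorem verified: both equal 13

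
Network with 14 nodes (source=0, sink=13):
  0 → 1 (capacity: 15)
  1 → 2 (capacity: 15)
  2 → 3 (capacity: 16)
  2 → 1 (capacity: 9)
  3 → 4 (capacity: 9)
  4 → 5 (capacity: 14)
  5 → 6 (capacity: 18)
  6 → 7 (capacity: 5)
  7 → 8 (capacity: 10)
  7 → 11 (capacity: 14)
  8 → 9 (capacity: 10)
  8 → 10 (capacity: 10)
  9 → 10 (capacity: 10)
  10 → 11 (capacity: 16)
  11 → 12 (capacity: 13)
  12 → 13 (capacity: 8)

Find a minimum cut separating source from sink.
Min cut value = 5, edges: (6,7)

Min cut value: 5
Partition: S = [0, 1, 2, 3, 4, 5, 6], T = [7, 8, 9, 10, 11, 12, 13]
Cut edges: (6,7)

By max-flow min-cut theorem, max flow = min cut = 5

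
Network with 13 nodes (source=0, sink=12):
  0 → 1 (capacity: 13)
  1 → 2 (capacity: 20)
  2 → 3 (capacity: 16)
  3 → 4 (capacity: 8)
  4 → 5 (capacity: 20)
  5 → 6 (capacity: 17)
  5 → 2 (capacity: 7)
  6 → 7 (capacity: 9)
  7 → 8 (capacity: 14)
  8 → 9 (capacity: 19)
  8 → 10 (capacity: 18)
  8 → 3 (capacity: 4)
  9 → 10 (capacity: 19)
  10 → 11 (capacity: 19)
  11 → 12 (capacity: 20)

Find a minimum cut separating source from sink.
Min cut value = 8, edges: (3,4)

Min cut value: 8
Partition: S = [0, 1, 2, 3], T = [4, 5, 6, 7, 8, 9, 10, 11, 12]
Cut edges: (3,4)

By max-flow min-cut theorem, max flow = min cut = 8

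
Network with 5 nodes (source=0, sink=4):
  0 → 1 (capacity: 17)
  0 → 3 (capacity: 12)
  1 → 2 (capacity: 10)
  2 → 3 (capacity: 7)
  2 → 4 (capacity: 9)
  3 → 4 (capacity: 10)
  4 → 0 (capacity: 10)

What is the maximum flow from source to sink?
Maximum flow = 19

Max flow: 19

Flow assignment:
  0 → 1: 10/17
  0 → 3: 9/12
  1 → 2: 10/10
  2 → 3: 1/7
  2 → 4: 9/9
  3 → 4: 10/10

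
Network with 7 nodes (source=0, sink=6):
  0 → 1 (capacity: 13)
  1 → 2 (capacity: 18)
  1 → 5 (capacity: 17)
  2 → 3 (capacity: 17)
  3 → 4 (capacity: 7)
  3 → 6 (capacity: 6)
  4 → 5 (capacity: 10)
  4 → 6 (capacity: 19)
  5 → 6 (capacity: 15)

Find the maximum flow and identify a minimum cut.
Max flow = 13, Min cut edges: (0,1)

Maximum flow: 13
Minimum cut: (0,1)
Partition: S = [0], T = [1, 2, 3, 4, 5, 6]

Max-flow min-cut theorem verified: both equal 13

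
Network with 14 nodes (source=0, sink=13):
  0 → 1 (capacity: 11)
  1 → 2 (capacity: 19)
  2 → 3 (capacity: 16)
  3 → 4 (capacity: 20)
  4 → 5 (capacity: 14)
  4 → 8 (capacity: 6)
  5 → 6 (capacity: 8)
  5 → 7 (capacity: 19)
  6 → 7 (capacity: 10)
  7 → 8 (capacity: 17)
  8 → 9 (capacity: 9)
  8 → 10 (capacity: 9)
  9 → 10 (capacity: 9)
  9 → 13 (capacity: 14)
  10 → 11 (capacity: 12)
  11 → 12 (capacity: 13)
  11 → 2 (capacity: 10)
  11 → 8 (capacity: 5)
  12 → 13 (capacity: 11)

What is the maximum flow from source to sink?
Maximum flow = 11

Max flow: 11

Flow assignment:
  0 → 1: 11/11
  1 → 2: 11/19
  2 → 3: 11/16
  3 → 4: 11/20
  4 → 5: 5/14
  4 → 8: 6/6
  5 → 7: 5/19
  7 → 8: 5/17
  8 → 9: 9/9
  8 → 10: 2/9
  9 → 13: 9/14
  10 → 11: 2/12
  11 → 12: 2/13
  12 → 13: 2/11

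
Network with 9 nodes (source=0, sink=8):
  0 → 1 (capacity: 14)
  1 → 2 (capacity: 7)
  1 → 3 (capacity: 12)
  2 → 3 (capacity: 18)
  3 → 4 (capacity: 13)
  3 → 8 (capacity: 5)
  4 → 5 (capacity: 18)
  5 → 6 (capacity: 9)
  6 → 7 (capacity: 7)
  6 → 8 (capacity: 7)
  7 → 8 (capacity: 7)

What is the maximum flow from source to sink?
Maximum flow = 14

Max flow: 14

Flow assignment:
  0 → 1: 14/14
  1 → 2: 7/7
  1 → 3: 7/12
  2 → 3: 7/18
  3 → 4: 9/13
  3 → 8: 5/5
  4 → 5: 9/18
  5 → 6: 9/9
  6 → 7: 2/7
  6 → 8: 7/7
  7 → 8: 2/7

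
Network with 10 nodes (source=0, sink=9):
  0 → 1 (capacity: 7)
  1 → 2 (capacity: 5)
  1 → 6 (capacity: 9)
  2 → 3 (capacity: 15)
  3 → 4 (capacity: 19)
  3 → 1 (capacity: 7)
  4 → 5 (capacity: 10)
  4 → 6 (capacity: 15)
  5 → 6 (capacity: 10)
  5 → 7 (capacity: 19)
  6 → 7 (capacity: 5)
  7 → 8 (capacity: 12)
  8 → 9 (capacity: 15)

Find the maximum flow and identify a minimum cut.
Max flow = 7, Min cut edges: (0,1)

Maximum flow: 7
Minimum cut: (0,1)
Partition: S = [0], T = [1, 2, 3, 4, 5, 6, 7, 8, 9]

Max-flow min-cut theorem verified: both equal 7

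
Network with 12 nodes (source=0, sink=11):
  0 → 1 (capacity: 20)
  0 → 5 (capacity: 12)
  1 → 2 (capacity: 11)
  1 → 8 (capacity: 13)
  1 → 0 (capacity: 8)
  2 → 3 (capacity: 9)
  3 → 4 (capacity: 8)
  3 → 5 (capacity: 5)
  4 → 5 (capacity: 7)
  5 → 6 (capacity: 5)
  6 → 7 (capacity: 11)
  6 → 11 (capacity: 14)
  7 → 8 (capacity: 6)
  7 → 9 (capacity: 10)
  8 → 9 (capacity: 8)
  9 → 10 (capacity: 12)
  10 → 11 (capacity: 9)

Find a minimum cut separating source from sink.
Min cut value = 13, edges: (5,6), (8,9)

Min cut value: 13
Partition: S = [0, 1, 2, 3, 4, 5, 8], T = [6, 7, 9, 10, 11]
Cut edges: (5,6), (8,9)

By max-flow min-cut theorem, max flow = min cut = 13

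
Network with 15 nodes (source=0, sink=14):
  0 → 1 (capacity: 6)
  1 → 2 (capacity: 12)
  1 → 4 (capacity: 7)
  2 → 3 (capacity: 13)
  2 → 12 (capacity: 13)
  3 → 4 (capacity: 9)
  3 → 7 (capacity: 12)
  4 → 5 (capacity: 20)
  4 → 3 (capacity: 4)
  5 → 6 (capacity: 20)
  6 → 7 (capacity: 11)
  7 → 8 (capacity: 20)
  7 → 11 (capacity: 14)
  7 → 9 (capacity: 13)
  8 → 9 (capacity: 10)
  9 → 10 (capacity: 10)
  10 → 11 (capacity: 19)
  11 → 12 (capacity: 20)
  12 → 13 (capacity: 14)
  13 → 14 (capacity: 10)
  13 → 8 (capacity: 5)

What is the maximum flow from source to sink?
Maximum flow = 6

Max flow: 6

Flow assignment:
  0 → 1: 6/6
  1 → 2: 6/12
  2 → 12: 6/13
  12 → 13: 6/14
  13 → 14: 6/10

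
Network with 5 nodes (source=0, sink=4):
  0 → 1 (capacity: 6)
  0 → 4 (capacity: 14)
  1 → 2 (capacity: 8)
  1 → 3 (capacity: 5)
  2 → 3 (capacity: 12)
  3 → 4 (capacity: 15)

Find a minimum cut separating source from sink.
Min cut value = 20, edges: (0,1), (0,4)

Min cut value: 20
Partition: S = [0], T = [1, 2, 3, 4]
Cut edges: (0,1), (0,4)

By max-flow min-cut theorem, max flow = min cut = 20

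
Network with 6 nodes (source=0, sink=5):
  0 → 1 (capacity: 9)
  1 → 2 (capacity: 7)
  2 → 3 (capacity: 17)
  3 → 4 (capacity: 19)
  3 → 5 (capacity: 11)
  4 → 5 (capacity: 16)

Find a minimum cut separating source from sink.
Min cut value = 7, edges: (1,2)

Min cut value: 7
Partition: S = [0, 1], T = [2, 3, 4, 5]
Cut edges: (1,2)

By max-flow min-cut theorem, max flow = min cut = 7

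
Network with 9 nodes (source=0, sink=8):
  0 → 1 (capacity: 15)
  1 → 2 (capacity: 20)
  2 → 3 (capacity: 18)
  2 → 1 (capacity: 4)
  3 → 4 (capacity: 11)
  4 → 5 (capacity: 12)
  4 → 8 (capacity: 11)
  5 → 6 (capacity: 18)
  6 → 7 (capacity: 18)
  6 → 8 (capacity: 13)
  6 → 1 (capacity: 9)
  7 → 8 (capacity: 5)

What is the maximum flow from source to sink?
Maximum flow = 11

Max flow: 11

Flow assignment:
  0 → 1: 11/15
  1 → 2: 11/20
  2 → 3: 11/18
  3 → 4: 11/11
  4 → 8: 11/11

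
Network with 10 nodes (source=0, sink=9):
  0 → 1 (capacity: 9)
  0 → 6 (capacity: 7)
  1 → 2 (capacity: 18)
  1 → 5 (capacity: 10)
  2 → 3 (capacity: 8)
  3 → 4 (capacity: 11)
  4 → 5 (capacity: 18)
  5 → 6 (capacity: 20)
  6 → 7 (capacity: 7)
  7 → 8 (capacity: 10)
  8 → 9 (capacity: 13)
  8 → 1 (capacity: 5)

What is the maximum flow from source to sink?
Maximum flow = 7

Max flow: 7

Flow assignment:
  0 → 1: 7/9
  1 → 5: 7/10
  5 → 6: 7/20
  6 → 7: 7/7
  7 → 8: 7/10
  8 → 9: 7/13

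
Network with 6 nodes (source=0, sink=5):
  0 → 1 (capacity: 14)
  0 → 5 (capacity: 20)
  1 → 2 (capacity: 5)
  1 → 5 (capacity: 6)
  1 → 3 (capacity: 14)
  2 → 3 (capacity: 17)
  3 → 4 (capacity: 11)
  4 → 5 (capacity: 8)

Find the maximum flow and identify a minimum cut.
Max flow = 34, Min cut edges: (0,5), (1,5), (4,5)

Maximum flow: 34
Minimum cut: (0,5), (1,5), (4,5)
Partition: S = [0, 1, 2, 3, 4], T = [5]

Max-flow min-cut theorem verified: both equal 34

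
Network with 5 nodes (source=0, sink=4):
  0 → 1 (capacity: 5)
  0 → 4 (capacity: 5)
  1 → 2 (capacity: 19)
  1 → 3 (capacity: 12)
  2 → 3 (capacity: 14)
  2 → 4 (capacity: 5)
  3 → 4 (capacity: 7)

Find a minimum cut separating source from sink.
Min cut value = 10, edges: (0,1), (0,4)

Min cut value: 10
Partition: S = [0], T = [1, 2, 3, 4]
Cut edges: (0,1), (0,4)

By max-flow min-cut theorem, max flow = min cut = 10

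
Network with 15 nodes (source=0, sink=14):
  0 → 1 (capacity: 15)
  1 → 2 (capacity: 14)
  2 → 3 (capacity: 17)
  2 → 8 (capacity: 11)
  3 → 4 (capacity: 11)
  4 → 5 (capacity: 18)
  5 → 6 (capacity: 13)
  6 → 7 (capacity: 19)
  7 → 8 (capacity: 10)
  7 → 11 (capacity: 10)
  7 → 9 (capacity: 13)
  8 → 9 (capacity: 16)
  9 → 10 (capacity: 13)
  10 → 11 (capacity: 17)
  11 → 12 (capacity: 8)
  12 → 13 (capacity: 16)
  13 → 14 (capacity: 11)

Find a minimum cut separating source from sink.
Min cut value = 8, edges: (11,12)

Min cut value: 8
Partition: S = [0, 1, 2, 3, 4, 5, 6, 7, 8, 9, 10, 11], T = [12, 13, 14]
Cut edges: (11,12)

By max-flow min-cut theorem, max flow = min cut = 8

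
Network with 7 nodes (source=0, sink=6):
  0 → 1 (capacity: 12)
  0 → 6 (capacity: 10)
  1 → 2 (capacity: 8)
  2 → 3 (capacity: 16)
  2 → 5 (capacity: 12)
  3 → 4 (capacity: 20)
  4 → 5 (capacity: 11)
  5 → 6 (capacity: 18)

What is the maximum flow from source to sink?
Maximum flow = 18

Max flow: 18

Flow assignment:
  0 → 1: 8/12
  0 → 6: 10/10
  1 → 2: 8/8
  2 → 5: 8/12
  5 → 6: 8/18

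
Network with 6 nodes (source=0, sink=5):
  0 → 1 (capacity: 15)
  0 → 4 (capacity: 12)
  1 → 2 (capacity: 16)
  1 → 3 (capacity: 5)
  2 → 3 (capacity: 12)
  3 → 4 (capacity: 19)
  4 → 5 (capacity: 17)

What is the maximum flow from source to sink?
Maximum flow = 17

Max flow: 17

Flow assignment:
  0 → 1: 15/15
  0 → 4: 2/12
  1 → 2: 10/16
  1 → 3: 5/5
  2 → 3: 10/12
  3 → 4: 15/19
  4 → 5: 17/17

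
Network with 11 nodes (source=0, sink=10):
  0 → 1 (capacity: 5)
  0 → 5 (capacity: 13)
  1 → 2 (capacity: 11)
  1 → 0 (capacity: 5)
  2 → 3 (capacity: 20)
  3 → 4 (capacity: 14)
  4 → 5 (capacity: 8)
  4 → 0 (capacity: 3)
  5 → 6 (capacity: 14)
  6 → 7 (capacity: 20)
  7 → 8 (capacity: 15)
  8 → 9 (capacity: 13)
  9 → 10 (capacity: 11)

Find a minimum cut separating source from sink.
Min cut value = 11, edges: (9,10)

Min cut value: 11
Partition: S = [0, 1, 2, 3, 4, 5, 6, 7, 8, 9], T = [10]
Cut edges: (9,10)

By max-flow min-cut theorem, max flow = min cut = 11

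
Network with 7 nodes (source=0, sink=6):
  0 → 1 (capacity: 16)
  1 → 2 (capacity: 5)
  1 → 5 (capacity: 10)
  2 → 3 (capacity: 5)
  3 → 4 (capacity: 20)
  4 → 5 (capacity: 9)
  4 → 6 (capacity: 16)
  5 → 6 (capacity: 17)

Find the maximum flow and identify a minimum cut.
Max flow = 15, Min cut edges: (1,5), (2,3)

Maximum flow: 15
Minimum cut: (1,5), (2,3)
Partition: S = [0, 1, 2], T = [3, 4, 5, 6]

Max-flow min-cut theorem verified: both equal 15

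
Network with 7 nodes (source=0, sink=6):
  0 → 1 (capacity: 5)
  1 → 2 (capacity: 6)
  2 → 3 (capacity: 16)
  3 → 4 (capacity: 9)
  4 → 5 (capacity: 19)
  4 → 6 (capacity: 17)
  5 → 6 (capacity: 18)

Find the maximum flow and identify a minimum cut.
Max flow = 5, Min cut edges: (0,1)

Maximum flow: 5
Minimum cut: (0,1)
Partition: S = [0], T = [1, 2, 3, 4, 5, 6]

Max-flow min-cut theorem verified: both equal 5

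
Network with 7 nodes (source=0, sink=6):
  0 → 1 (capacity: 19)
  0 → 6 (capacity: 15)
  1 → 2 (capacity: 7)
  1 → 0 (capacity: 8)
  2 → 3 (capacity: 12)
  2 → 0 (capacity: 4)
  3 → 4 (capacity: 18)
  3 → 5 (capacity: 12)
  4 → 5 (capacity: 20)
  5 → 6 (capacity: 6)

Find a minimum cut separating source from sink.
Min cut value = 21, edges: (0,6), (5,6)

Min cut value: 21
Partition: S = [0, 1, 2, 3, 4, 5], T = [6]
Cut edges: (0,6), (5,6)

By max-flow min-cut theorem, max flow = min cut = 21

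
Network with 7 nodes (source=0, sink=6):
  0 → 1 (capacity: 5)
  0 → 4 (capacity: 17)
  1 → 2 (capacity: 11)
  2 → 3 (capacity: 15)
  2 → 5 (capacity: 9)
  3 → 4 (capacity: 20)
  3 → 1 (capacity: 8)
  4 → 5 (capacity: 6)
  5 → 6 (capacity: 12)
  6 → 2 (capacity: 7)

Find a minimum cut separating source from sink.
Min cut value = 11, edges: (0,1), (4,5)

Min cut value: 11
Partition: S = [0, 4], T = [1, 2, 3, 5, 6]
Cut edges: (0,1), (4,5)

By max-flow min-cut theorem, max flow = min cut = 11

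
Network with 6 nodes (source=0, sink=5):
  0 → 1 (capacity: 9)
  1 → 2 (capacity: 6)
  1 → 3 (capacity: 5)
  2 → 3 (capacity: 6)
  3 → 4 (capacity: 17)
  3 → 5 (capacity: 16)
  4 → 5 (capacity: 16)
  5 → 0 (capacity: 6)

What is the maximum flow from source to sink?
Maximum flow = 9

Max flow: 9

Flow assignment:
  0 → 1: 9/9
  1 → 2: 4/6
  1 → 3: 5/5
  2 → 3: 4/6
  3 → 5: 9/16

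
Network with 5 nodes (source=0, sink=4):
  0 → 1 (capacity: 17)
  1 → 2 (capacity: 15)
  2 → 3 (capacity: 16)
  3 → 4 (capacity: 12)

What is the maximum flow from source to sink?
Maximum flow = 12

Max flow: 12

Flow assignment:
  0 → 1: 12/17
  1 → 2: 12/15
  2 → 3: 12/16
  3 → 4: 12/12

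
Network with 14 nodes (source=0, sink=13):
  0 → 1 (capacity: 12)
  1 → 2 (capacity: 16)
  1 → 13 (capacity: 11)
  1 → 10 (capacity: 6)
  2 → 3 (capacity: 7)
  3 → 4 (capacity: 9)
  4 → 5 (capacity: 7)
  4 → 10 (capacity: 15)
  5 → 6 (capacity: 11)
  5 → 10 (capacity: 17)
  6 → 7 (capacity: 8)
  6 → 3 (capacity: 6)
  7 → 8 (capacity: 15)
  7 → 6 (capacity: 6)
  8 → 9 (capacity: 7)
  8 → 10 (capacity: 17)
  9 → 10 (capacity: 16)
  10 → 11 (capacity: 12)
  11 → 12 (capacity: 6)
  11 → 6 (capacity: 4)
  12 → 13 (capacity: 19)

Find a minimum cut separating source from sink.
Min cut value = 12, edges: (0,1)

Min cut value: 12
Partition: S = [0], T = [1, 2, 3, 4, 5, 6, 7, 8, 9, 10, 11, 12, 13]
Cut edges: (0,1)

By max-flow min-cut theorem, max flow = min cut = 12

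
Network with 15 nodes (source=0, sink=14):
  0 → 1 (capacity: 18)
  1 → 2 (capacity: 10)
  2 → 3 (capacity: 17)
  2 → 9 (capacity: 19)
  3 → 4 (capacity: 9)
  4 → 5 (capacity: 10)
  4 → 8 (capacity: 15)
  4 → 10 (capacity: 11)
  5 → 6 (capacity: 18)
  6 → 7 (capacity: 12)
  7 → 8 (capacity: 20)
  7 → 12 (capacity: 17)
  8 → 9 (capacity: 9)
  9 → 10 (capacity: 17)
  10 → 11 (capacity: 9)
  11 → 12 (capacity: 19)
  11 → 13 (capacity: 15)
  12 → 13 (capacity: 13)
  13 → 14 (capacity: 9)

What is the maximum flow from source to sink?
Maximum flow = 9

Max flow: 9

Flow assignment:
  0 → 1: 9/18
  1 → 2: 9/10
  2 → 3: 1/17
  2 → 9: 8/19
  3 → 4: 1/9
  4 → 5: 1/10
  5 → 6: 1/18
  6 → 7: 1/12
  7 → 12: 1/17
  9 → 10: 8/17
  10 → 11: 8/9
  11 → 13: 8/15
  12 → 13: 1/13
  13 → 14: 9/9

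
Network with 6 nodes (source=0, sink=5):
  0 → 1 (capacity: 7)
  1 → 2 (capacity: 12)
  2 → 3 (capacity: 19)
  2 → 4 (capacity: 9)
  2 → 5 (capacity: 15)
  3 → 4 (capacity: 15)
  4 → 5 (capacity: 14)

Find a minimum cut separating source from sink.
Min cut value = 7, edges: (0,1)

Min cut value: 7
Partition: S = [0], T = [1, 2, 3, 4, 5]
Cut edges: (0,1)

By max-flow min-cut theorem, max flow = min cut = 7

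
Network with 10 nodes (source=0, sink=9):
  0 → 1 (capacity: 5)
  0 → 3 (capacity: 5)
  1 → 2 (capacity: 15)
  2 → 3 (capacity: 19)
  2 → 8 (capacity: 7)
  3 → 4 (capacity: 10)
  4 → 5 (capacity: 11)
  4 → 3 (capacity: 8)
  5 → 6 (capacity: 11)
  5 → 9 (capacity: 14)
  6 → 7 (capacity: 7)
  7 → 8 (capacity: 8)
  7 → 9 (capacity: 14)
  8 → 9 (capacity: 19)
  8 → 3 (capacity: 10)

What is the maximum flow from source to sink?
Maximum flow = 10

Max flow: 10

Flow assignment:
  0 → 1: 5/5
  0 → 3: 5/5
  1 → 2: 5/15
  2 → 8: 5/7
  3 → 4: 5/10
  4 → 5: 5/11
  5 → 9: 5/14
  8 → 9: 5/19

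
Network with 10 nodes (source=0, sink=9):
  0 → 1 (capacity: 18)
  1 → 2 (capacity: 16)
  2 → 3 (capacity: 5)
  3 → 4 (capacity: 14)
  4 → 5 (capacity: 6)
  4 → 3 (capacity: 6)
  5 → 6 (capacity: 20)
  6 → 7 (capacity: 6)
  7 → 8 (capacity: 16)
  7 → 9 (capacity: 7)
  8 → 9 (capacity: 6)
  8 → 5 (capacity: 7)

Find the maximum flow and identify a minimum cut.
Max flow = 5, Min cut edges: (2,3)

Maximum flow: 5
Minimum cut: (2,3)
Partition: S = [0, 1, 2], T = [3, 4, 5, 6, 7, 8, 9]

Max-flow min-cut theorem verified: both equal 5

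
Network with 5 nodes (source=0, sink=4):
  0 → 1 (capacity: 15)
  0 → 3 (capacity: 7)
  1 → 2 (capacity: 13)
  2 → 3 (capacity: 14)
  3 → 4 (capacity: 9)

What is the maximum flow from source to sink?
Maximum flow = 9

Max flow: 9

Flow assignment:
  0 → 1: 9/15
  1 → 2: 9/13
  2 → 3: 9/14
  3 → 4: 9/9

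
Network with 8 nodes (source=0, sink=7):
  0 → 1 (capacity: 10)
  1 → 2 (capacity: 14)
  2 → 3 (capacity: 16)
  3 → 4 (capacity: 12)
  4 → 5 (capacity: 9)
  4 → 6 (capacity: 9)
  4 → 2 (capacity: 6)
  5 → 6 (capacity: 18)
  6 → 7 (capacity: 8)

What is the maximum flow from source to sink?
Maximum flow = 8

Max flow: 8

Flow assignment:
  0 → 1: 8/10
  1 → 2: 8/14
  2 → 3: 10/16
  3 → 4: 10/12
  4 → 6: 8/9
  4 → 2: 2/6
  6 → 7: 8/8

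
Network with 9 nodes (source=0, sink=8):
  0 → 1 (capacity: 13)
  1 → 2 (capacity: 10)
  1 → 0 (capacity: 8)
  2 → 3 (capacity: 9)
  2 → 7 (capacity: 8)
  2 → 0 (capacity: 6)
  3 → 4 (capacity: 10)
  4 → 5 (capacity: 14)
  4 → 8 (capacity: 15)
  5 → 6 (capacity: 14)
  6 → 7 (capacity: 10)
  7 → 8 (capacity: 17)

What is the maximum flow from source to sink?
Maximum flow = 10

Max flow: 10

Flow assignment:
  0 → 1: 10/13
  1 → 2: 10/10
  2 → 3: 2/9
  2 → 7: 8/8
  3 → 4: 2/10
  4 → 8: 2/15
  7 → 8: 8/17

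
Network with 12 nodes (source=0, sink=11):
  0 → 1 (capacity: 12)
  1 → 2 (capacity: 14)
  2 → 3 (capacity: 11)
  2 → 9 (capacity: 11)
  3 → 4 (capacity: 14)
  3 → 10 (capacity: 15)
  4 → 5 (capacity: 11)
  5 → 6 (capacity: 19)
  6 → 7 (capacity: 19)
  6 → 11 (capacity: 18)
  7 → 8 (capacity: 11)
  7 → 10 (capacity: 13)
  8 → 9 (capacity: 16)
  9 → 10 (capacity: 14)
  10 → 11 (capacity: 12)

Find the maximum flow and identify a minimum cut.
Max flow = 12, Min cut edges: (0,1)

Maximum flow: 12
Minimum cut: (0,1)
Partition: S = [0], T = [1, 2, 3, 4, 5, 6, 7, 8, 9, 10, 11]

Max-flow min-cut theorem verified: both equal 12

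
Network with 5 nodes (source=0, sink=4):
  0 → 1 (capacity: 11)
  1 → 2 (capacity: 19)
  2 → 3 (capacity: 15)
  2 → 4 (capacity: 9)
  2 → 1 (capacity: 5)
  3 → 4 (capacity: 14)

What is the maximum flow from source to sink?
Maximum flow = 11

Max flow: 11

Flow assignment:
  0 → 1: 11/11
  1 → 2: 11/19
  2 → 3: 2/15
  2 → 4: 9/9
  3 → 4: 2/14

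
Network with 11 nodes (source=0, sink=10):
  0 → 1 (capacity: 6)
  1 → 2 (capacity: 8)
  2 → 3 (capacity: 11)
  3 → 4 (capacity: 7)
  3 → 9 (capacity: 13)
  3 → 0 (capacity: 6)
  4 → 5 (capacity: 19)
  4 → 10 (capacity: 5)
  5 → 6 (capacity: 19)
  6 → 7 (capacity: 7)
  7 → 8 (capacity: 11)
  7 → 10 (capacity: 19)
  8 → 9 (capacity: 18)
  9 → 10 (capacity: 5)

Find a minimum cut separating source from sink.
Min cut value = 6, edges: (0,1)

Min cut value: 6
Partition: S = [0], T = [1, 2, 3, 4, 5, 6, 7, 8, 9, 10]
Cut edges: (0,1)

By max-flow min-cut theorem, max flow = min cut = 6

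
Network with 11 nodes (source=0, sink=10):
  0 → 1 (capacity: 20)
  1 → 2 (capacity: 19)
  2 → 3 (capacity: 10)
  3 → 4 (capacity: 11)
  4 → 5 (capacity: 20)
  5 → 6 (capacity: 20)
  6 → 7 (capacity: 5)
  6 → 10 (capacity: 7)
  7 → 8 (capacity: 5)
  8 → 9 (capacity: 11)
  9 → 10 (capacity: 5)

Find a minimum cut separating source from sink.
Min cut value = 10, edges: (2,3)

Min cut value: 10
Partition: S = [0, 1, 2], T = [3, 4, 5, 6, 7, 8, 9, 10]
Cut edges: (2,3)

By max-flow min-cut theorem, max flow = min cut = 10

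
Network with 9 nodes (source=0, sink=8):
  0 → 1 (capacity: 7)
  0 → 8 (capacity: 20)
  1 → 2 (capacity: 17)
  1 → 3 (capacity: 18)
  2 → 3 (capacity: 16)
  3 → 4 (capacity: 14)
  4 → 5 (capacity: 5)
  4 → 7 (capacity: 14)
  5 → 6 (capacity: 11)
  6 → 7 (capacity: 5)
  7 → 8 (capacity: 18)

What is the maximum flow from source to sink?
Maximum flow = 27

Max flow: 27

Flow assignment:
  0 → 1: 7/7
  0 → 8: 20/20
  1 → 3: 7/18
  3 → 4: 7/14
  4 → 7: 7/14
  7 → 8: 7/18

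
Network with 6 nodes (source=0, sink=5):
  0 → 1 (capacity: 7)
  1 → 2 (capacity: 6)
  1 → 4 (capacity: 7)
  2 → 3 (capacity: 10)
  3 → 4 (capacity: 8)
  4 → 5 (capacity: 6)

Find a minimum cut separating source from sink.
Min cut value = 6, edges: (4,5)

Min cut value: 6
Partition: S = [0, 1, 2, 3, 4], T = [5]
Cut edges: (4,5)

By max-flow min-cut theorem, max flow = min cut = 6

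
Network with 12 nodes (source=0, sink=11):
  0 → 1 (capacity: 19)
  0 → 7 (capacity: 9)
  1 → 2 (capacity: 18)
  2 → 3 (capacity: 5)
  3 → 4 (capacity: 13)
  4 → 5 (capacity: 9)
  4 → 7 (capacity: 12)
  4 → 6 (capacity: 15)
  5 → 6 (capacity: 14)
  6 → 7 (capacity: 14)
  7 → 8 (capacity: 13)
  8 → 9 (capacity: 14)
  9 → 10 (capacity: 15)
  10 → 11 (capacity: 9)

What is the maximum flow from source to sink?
Maximum flow = 9

Max flow: 9

Flow assignment:
  0 → 1: 5/19
  0 → 7: 4/9
  1 → 2: 5/18
  2 → 3: 5/5
  3 → 4: 5/13
  4 → 7: 5/12
  7 → 8: 9/13
  8 → 9: 9/14
  9 → 10: 9/15
  10 → 11: 9/9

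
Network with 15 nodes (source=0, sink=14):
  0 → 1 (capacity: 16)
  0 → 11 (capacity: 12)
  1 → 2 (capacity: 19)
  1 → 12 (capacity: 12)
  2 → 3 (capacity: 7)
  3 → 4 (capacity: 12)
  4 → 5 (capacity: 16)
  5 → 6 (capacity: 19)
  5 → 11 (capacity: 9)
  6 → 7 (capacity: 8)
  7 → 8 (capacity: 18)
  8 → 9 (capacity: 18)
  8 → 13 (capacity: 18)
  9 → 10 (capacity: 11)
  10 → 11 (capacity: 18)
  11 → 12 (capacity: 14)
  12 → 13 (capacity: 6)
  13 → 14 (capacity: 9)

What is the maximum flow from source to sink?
Maximum flow = 9

Max flow: 9

Flow assignment:
  0 → 1: 9/16
  1 → 2: 7/19
  1 → 12: 2/12
  2 → 3: 7/7
  3 → 4: 7/12
  4 → 5: 7/16
  5 → 6: 7/19
  6 → 7: 7/8
  7 → 8: 7/18
  8 → 13: 7/18
  12 → 13: 2/6
  13 → 14: 9/9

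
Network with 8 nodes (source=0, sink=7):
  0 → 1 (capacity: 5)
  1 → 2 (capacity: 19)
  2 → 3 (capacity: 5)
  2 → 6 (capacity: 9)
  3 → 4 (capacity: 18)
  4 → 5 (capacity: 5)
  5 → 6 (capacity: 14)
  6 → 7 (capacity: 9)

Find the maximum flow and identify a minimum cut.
Max flow = 5, Min cut edges: (0,1)

Maximum flow: 5
Minimum cut: (0,1)
Partition: S = [0], T = [1, 2, 3, 4, 5, 6, 7]

Max-flow min-cut theorem verified: both equal 5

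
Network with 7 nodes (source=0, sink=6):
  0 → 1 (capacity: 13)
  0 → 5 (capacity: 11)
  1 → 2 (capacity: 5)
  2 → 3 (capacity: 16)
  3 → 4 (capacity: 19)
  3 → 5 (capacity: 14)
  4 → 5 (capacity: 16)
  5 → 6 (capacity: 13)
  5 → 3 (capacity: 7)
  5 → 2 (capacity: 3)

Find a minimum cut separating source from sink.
Min cut value = 13, edges: (5,6)

Min cut value: 13
Partition: S = [0, 1, 2, 3, 4, 5], T = [6]
Cut edges: (5,6)

By max-flow min-cut theorem, max flow = min cut = 13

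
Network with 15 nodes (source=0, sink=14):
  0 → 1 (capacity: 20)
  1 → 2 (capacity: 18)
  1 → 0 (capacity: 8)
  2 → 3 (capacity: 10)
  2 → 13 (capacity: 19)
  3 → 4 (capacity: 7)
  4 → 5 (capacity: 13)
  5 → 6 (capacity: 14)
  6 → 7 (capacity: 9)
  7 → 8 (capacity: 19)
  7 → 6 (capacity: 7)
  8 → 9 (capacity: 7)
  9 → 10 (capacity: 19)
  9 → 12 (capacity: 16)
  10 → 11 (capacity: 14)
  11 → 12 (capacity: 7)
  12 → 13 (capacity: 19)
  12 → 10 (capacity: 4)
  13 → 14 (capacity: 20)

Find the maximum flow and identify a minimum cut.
Max flow = 18, Min cut edges: (1,2)

Maximum flow: 18
Minimum cut: (1,2)
Partition: S = [0, 1], T = [2, 3, 4, 5, 6, 7, 8, 9, 10, 11, 12, 13, 14]

Max-flow min-cut theorem verified: both equal 18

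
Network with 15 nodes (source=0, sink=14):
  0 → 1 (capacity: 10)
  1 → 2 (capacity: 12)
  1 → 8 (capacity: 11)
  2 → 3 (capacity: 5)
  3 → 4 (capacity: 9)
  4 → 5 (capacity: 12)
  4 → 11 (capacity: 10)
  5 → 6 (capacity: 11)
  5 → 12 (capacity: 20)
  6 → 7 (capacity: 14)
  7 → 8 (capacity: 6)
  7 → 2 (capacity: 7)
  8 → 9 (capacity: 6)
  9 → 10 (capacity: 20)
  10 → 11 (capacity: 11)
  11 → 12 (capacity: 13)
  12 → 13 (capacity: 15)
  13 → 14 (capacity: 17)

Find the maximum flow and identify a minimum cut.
Max flow = 10, Min cut edges: (0,1)

Maximum flow: 10
Minimum cut: (0,1)
Partition: S = [0], T = [1, 2, 3, 4, 5, 6, 7, 8, 9, 10, 11, 12, 13, 14]

Max-flow min-cut theorem verified: both equal 10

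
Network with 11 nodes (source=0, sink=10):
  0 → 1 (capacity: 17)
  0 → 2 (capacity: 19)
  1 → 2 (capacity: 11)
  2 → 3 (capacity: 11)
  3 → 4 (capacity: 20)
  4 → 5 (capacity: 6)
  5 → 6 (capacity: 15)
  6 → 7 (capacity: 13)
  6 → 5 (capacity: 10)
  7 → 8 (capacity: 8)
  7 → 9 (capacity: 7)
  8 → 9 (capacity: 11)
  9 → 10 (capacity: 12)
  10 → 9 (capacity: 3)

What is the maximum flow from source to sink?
Maximum flow = 6

Max flow: 6

Flow assignment:
  0 → 1: 6/17
  1 → 2: 6/11
  2 → 3: 6/11
  3 → 4: 6/20
  4 → 5: 6/6
  5 → 6: 6/15
  6 → 7: 6/13
  7 → 9: 6/7
  9 → 10: 6/12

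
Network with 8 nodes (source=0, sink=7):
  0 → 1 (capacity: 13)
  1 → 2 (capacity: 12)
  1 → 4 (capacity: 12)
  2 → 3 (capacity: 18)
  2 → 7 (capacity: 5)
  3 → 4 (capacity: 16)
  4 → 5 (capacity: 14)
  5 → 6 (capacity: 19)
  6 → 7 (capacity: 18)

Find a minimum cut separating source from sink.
Min cut value = 13, edges: (0,1)

Min cut value: 13
Partition: S = [0], T = [1, 2, 3, 4, 5, 6, 7]
Cut edges: (0,1)

By max-flow min-cut theorem, max flow = min cut = 13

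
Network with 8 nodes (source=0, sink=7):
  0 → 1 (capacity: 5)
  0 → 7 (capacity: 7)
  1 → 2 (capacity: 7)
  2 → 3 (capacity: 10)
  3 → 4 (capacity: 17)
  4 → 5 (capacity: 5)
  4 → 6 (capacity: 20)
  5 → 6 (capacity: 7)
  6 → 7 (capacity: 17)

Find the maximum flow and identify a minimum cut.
Max flow = 12, Min cut edges: (0,1), (0,7)

Maximum flow: 12
Minimum cut: (0,1), (0,7)
Partition: S = [0], T = [1, 2, 3, 4, 5, 6, 7]

Max-flow min-cut theorem verified: both equal 12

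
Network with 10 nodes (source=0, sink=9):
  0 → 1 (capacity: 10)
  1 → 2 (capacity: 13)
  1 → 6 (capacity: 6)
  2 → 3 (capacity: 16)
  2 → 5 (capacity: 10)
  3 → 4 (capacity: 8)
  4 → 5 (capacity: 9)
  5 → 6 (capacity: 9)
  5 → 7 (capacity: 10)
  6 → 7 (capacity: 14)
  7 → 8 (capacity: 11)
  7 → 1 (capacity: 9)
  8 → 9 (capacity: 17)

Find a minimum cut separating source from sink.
Min cut value = 10, edges: (0,1)

Min cut value: 10
Partition: S = [0], T = [1, 2, 3, 4, 5, 6, 7, 8, 9]
Cut edges: (0,1)

By max-flow min-cut theorem, max flow = min cut = 10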